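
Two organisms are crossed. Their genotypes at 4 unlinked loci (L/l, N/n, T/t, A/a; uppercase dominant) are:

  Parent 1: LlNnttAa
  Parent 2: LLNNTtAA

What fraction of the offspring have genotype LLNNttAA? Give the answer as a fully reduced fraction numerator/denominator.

LlNnttAa gametes: LNtA×2, LNta×2, LntA×2, Lnta×2, lNtA×2, lNta×2, lntA×2, lnta×2
LLNNTtAA gametes: LNTA×8, LNtA×8
LlNnttAa×LLNNTtAA grid (16·16=256): LLNNTtAA=16 LLNNTtAa=16 LLNNttAA=16 LLNNttAa=16 LLNnTtAA=16 LLNnTtAa=16 LLNnttAA=16 LLNnttAa=16 LlNNTtAA=16 LlNNTtAa=16 LlNNttAA=16 LlNNttAa=16 LlNnTtAA=16 LlNnTtAa=16 LlNnttAA=16 LlNnttAa=16
LLNNttAA hits 16/256; gcd=16; 16÷16/256÷16 = 1/16

P(LLNNttAA) = 1/16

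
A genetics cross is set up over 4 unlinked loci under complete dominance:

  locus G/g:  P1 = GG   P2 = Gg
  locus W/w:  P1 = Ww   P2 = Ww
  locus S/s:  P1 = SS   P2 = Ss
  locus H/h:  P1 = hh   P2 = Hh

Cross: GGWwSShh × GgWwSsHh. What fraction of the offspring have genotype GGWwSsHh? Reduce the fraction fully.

P(GGWwSsHh) = 1/16

GGWwSShh gametes: GWSh×8, GwSh×8
GgWwSsHh gametes: GWSH×1, GWSh×1, GWsH×1, GWsh×1, GwSH×1, GwSh×1, GwsH×1, Gwsh×1, gWSH×1, gWSh×1, gWsH×1, gWsh×1, gwSH×1, gwSh×1, gwsH×1, gwsh×1
GGWwSShh×GgWwSsHh grid (16·16=256): GGWWSSHh=8 GGWWSShh=8 GGWWSsHh=8 GGWWSshh=8 GGWwSSHh=16 GGWwSShh=16 GGWwSsHh=16 GGWwSshh=16 GGwwSSHh=8 GGwwSShh=8 GGwwSsHh=8 GGwwSshh=8 GgWWSSHh=8 GgWWSShh=8 GgWWSsHh=8 GgWWSshh=8 GgWwSSHh=16 GgWwSShh=16 GgWwSsHh=16 GgWwSshh=16 GgwwSSHh=8 GgwwSShh=8 GgwwSsHh=8 GgwwSshh=8
GGWwSsHh hits 16/256; gcd=16; 16÷16/256÷16 = 1/16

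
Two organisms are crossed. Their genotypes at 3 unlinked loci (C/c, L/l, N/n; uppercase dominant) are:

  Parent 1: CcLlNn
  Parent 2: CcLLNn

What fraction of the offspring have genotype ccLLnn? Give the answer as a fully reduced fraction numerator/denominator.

CcLlNn gametes: CLN×1, CLn×1, ClN×1, Cln×1, cLN×1, cLn×1, clN×1, cln×1
CcLLNn gametes: CLN×2, CLn×2, cLN×2, cLn×2
CcLlNn×CcLLNn grid (8·8=64): CCLLNN=2 CCLLNn=4 CCLLnn=2 CCLlNN=2 CCLlNn=4 CCLlnn=2 CcLLNN=4 CcLLNn=8 CcLLnn=4 CcLlNN=4 CcLlNn=8 CcLlnn=4 ccLLNN=2 ccLLNn=4 ccLLnn=2 ccLlNN=2 ccLlNn=4 ccLlnn=2
ccLLnn hits 2/64; gcd=2; 2÷2/64÷2 = 1/32

P(ccLLnn) = 1/32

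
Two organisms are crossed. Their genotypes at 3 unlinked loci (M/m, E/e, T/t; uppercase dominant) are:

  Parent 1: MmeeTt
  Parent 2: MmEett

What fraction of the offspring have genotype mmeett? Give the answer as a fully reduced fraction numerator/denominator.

P(mmeett) = 1/16

MmeeTt gametes: MeT×2, Met×2, meT×2, met×2
MmEett gametes: MEt×2, Met×2, mEt×2, met×2
MmeeTt×MmEett grid (8·8=64): MMEeTt=4 MMEett=4 MMeeTt=4 MMeett=4 MmEeTt=8 MmEett=8 MmeeTt=8 Mmeett=8 mmEeTt=4 mmEett=4 mmeeTt=4 mmeett=4
mmeett hits 4/64; gcd=4; 4÷4/64÷4 = 1/16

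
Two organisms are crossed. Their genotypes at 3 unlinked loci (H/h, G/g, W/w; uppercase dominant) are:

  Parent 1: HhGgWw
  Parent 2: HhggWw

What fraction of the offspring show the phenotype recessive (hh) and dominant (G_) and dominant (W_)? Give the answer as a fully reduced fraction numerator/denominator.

P(hh G_ W_) = 3/32

HhGgWw gametes: HGW×1, HGw×1, HgW×1, Hgw×1, hGW×1, hGw×1, hgW×1, hgw×1
HhggWw gametes: HgW×2, Hgw×2, hgW×2, hgw×2
HhGgWw×HhggWw grid (8·8=64): HHGgWW=2 HHGgWw=4 HHGgww=2 HHggWW=2 HHggWw=4 HHggww=2 HhGgWW=4 HhGgWw=8 HhGgww=4 HhggWW=4 HhggWw=8 Hhggww=4 hhGgWW=2 hhGgWw=4 hhGgww=2 hhggWW=2 hhggWw=4 hhggww=2
hh G_ W_ hits 6/64; gcd=2; 6÷2/64÷2 = 3/32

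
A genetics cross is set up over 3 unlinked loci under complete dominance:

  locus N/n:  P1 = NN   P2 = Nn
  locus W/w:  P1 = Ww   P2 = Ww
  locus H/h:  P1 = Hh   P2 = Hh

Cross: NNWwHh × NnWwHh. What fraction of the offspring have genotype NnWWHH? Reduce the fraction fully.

NNWwHh gametes: NWH×2, NWh×2, NwH×2, Nwh×2
NnWwHh gametes: NWH×1, NWh×1, NwH×1, Nwh×1, nWH×1, nWh×1, nwH×1, nwh×1
NNWwHh×NnWwHh grid (8·8=64): NNWWHH=2 NNWWHh=4 NNWWhh=2 NNWwHH=4 NNWwHh=8 NNWwhh=4 NNwwHH=2 NNwwHh=4 NNwwhh=2 NnWWHH=2 NnWWHh=4 NnWWhh=2 NnWwHH=4 NnWwHh=8 NnWwhh=4 NnwwHH=2 NnwwHh=4 Nnwwhh=2
NnWWHH hits 2/64; gcd=2; 2÷2/64÷2 = 1/32

P(NnWWHH) = 1/32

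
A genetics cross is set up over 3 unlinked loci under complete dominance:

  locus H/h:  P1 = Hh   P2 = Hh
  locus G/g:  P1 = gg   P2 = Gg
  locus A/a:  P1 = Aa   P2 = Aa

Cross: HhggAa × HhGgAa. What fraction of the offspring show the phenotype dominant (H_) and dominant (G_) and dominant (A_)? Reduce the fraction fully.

HhggAa gametes: HgA×2, Hga×2, hgA×2, hga×2
HhGgAa gametes: HGA×1, HGa×1, HgA×1, Hga×1, hGA×1, hGa×1, hgA×1, hga×1
HhggAa×HhGgAa grid (8·8=64): HHGgAA=2 HHGgAa=4 HHGgaa=2 HHggAA=2 HHggAa=4 HHggaa=2 HhGgAA=4 HhGgAa=8 HhGgaa=4 HhggAA=4 HhggAa=8 Hhggaa=4 hhGgAA=2 hhGgAa=4 hhGgaa=2 hhggAA=2 hhggAa=4 hhggaa=2
H_ G_ A_ hits 18/64; gcd=2; 18÷2/64÷2 = 9/32

P(H_ G_ A_) = 9/32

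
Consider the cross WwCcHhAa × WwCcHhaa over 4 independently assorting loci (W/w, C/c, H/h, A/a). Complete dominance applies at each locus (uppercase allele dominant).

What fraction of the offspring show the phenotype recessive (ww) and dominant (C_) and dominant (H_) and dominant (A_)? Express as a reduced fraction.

WwCcHhAa gametes: WCHA×1, WCHa×1, WChA×1, WCha×1, WcHA×1, WcHa×1, WchA×1, Wcha×1, wCHA×1, wCHa×1, wChA×1, wCha×1, wcHA×1, wcHa×1, wchA×1, wcha×1
WwCcHhaa gametes: WCHa×2, WCha×2, WcHa×2, Wcha×2, wCHa×2, wCha×2, wcHa×2, wcha×2
WwCcHhAa×WwCcHhaa grid (16·16=256): WWCCHHAa=2 WWCCHHaa=2 WWCCHhAa=4 WWCCHhaa=4 WWCChhAa=2 WWCChhaa=2 WWCcHHAa=4 WWCcHHaa=4 WWCcHhAa=8 WWCcHhaa=8 WWCchhAa=4 WWCchhaa=4 WWccHHAa=2 WWccHHaa=2 WWccHhAa=4 WWccHhaa=4 WWcchhAa=2 WWcchhaa=2 WwCCHHAa=4 WwCCHHaa=4 WwCCHhAa=8 WwCCHhaa=8 WwCChhAa=4 WwCChhaa=4 WwCcHHAa=8 WwCcHHaa=8 WwCcHhAa=16 WwCcHhaa=16 WwCchhAa=8 WwCchhaa=8 WwccHHAa=4 WwccHHaa=4 WwccHhAa=8 WwccHhaa=8 WwcchhAa=4 Wwcchhaa=4 wwCCHHAa=2 wwCCHHaa=2 wwCCHhAa=4 wwCCHhaa=4 wwCChhAa=2 wwCChhaa=2 wwCcHHAa=4 wwCcHHaa=4 wwCcHhAa=8 wwCcHhaa=8 wwCchhAa=4 wwCchhaa=4 wwccHHAa=2 wwccHHaa=2 wwccHhAa=4 wwccHhaa=4 wwcchhAa=2 wwcchhaa=2
ww C_ H_ A_ hits 18/256; gcd=2; 18÷2/256÷2 = 9/128

P(ww C_ H_ A_) = 9/128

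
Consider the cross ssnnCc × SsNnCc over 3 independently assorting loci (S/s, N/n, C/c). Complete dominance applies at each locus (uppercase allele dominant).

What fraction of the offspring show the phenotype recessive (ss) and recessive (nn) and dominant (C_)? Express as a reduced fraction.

P(ss nn C_) = 3/16

ssnnCc gametes: snC×4, snc×4
SsNnCc gametes: SNC×1, SNc×1, SnC×1, Snc×1, sNC×1, sNc×1, snC×1, snc×1
ssnnCc×SsNnCc grid (8·8=64): SsNnCC=4 SsNnCc=8 SsNncc=4 SsnnCC=4 SsnnCc=8 Ssnncc=4 ssNnCC=4 ssNnCc=8 ssNncc=4 ssnnCC=4 ssnnCc=8 ssnncc=4
ss nn C_ hits 12/64; gcd=4; 12÷4/64÷4 = 3/16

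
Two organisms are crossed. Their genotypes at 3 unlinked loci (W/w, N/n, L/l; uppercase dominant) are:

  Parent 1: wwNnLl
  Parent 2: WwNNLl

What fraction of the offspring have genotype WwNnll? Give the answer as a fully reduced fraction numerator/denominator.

wwNnLl gametes: wNL×2, wNl×2, wnL×2, wnl×2
WwNNLl gametes: WNL×2, WNl×2, wNL×2, wNl×2
wwNnLl×WwNNLl grid (8·8=64): WwNNLL=4 WwNNLl=8 WwNNll=4 WwNnLL=4 WwNnLl=8 WwNnll=4 wwNNLL=4 wwNNLl=8 wwNNll=4 wwNnLL=4 wwNnLl=8 wwNnll=4
WwNnll hits 4/64; gcd=4; 4÷4/64÷4 = 1/16

P(WwNnll) = 1/16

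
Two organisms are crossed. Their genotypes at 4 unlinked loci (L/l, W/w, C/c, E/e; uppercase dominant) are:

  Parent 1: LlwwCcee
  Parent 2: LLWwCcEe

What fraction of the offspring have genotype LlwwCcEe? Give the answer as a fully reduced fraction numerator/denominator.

LlwwCcee gametes: LwCe×4, Lwce×4, lwCe×4, lwce×4
LLWwCcEe gametes: LWCE×2, LWCe×2, LWcE×2, LWce×2, LwCE×2, LwCe×2, LwcE×2, Lwce×2
LlwwCcee×LLWwCcEe grid (16·16=256): LLWwCCEe=8 LLWwCCee=8 LLWwCcEe=16 LLWwCcee=16 LLWwccEe=8 LLWwccee=8 LLwwCCEe=8 LLwwCCee=8 LLwwCcEe=16 LLwwCcee=16 LLwwccEe=8 LLwwccee=8 LlWwCCEe=8 LlWwCCee=8 LlWwCcEe=16 LlWwCcee=16 LlWwccEe=8 LlWwccee=8 LlwwCCEe=8 LlwwCCee=8 LlwwCcEe=16 LlwwCcee=16 LlwwccEe=8 Llwwccee=8
LlwwCcEe hits 16/256; gcd=16; 16÷16/256÷16 = 1/16

P(LlwwCcEe) = 1/16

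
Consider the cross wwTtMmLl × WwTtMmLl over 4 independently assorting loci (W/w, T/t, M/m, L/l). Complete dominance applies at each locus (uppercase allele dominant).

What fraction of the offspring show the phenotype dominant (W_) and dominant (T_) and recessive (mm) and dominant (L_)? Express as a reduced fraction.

wwTtMmLl gametes: wTML×2, wTMl×2, wTmL×2, wTml×2, wtML×2, wtMl×2, wtmL×2, wtml×2
WwTtMmLl gametes: WTML×1, WTMl×1, WTmL×1, WTml×1, WtML×1, WtMl×1, WtmL×1, Wtml×1, wTML×1, wTMl×1, wTmL×1, wTml×1, wtML×1, wtMl×1, wtmL×1, wtml×1
wwTtMmLl×WwTtMmLl grid (16·16=256): WwTTMMLL=2 WwTTMMLl=4 WwTTMMll=2 WwTTMmLL=4 WwTTMmLl=8 WwTTMmll=4 WwTTmmLL=2 WwTTmmLl=4 WwTTmmll=2 WwTtMMLL=4 WwTtMMLl=8 WwTtMMll=4 WwTtMmLL=8 WwTtMmLl=16 WwTtMmll=8 WwTtmmLL=4 WwTtmmLl=8 WwTtmmll=4 WwttMMLL=2 WwttMMLl=4 WwttMMll=2 WwttMmLL=4 WwttMmLl=8 WwttMmll=4 WwttmmLL=2 WwttmmLl=4 Wwttmmll=2 wwTTMMLL=2 wwTTMMLl=4 wwTTMMll=2 wwTTMmLL=4 wwTTMmLl=8 wwTTMmll=4 wwTTmmLL=2 wwTTmmLl=4 wwTTmmll=2 wwTtMMLL=4 wwTtMMLl=8 wwTtMMll=4 wwTtMmLL=8 wwTtMmLl=16 wwTtMmll=8 wwTtmmLL=4 wwTtmmLl=8 wwTtmmll=4 wwttMMLL=2 wwttMMLl=4 wwttMMll=2 wwttMmLL=4 wwttMmLl=8 wwttMmll=4 wwttmmLL=2 wwttmmLl=4 wwttmmll=2
W_ T_ mm L_ hits 18/256; gcd=2; 18÷2/256÷2 = 9/128

P(W_ T_ mm L_) = 9/128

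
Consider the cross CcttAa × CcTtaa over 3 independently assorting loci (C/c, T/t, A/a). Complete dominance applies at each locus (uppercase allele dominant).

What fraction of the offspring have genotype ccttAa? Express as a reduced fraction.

P(ccttAa) = 1/16

CcttAa gametes: CtA×2, Cta×2, ctA×2, cta×2
CcTtaa gametes: CTa×2, Cta×2, cTa×2, cta×2
CcttAa×CcTtaa grid (8·8=64): CCTtAa=4 CCTtaa=4 CCttAa=4 CCttaa=4 CcTtAa=8 CcTtaa=8 CcttAa=8 Ccttaa=8 ccTtAa=4 ccTtaa=4 ccttAa=4 ccttaa=4
ccttAa hits 4/64; gcd=4; 4÷4/64÷4 = 1/16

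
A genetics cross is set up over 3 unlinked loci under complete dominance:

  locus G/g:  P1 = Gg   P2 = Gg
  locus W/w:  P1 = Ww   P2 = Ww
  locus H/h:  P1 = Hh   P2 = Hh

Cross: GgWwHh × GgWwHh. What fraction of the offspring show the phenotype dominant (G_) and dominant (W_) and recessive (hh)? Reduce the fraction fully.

P(G_ W_ hh) = 9/64

GgWwHh gametes: GWH×1, GWh×1, GwH×1, Gwh×1, gWH×1, gWh×1, gwH×1, gwh×1
GgWwHh gametes: GWH×1, GWh×1, GwH×1, Gwh×1, gWH×1, gWh×1, gwH×1, gwh×1
GgWwHh×GgWwHh grid (8·8=64): GGWWHH=1 GGWWHh=2 GGWWhh=1 GGWwHH=2 GGWwHh=4 GGWwhh=2 GGwwHH=1 GGwwHh=2 GGwwhh=1 GgWWHH=2 GgWWHh=4 GgWWhh=2 GgWwHH=4 GgWwHh=8 GgWwhh=4 GgwwHH=2 GgwwHh=4 Ggwwhh=2 ggWWHH=1 ggWWHh=2 ggWWhh=1 ggWwHH=2 ggWwHh=4 ggWwhh=2 ggwwHH=1 ggwwHh=2 ggwwhh=1
G_ W_ hh hits 9/64; gcd=1; 9÷1/64÷1 = 9/64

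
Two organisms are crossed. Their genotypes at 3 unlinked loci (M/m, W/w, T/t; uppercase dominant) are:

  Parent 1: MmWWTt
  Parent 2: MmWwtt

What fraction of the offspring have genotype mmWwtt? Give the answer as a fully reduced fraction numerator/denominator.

P(mmWwtt) = 1/16

MmWWTt gametes: MWT×2, MWt×2, mWT×2, mWt×2
MmWwtt gametes: MWt×2, Mwt×2, mWt×2, mwt×2
MmWWTt×MmWwtt grid (8·8=64): MMWWTt=4 MMWWtt=4 MMWwTt=4 MMWwtt=4 MmWWTt=8 MmWWtt=8 MmWwTt=8 MmWwtt=8 mmWWTt=4 mmWWtt=4 mmWwTt=4 mmWwtt=4
mmWwtt hits 4/64; gcd=4; 4÷4/64÷4 = 1/16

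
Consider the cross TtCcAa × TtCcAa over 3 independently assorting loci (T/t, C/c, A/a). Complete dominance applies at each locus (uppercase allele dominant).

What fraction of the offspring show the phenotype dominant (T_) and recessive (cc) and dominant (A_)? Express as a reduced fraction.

TtCcAa gametes: TCA×1, TCa×1, TcA×1, Tca×1, tCA×1, tCa×1, tcA×1, tca×1
TtCcAa gametes: TCA×1, TCa×1, TcA×1, Tca×1, tCA×1, tCa×1, tcA×1, tca×1
TtCcAa×TtCcAa grid (8·8=64): TTCCAA=1 TTCCAa=2 TTCCaa=1 TTCcAA=2 TTCcAa=4 TTCcaa=2 TTccAA=1 TTccAa=2 TTccaa=1 TtCCAA=2 TtCCAa=4 TtCCaa=2 TtCcAA=4 TtCcAa=8 TtCcaa=4 TtccAA=2 TtccAa=4 Ttccaa=2 ttCCAA=1 ttCCAa=2 ttCCaa=1 ttCcAA=2 ttCcAa=4 ttCcaa=2 ttccAA=1 ttccAa=2 ttccaa=1
T_ cc A_ hits 9/64; gcd=1; 9÷1/64÷1 = 9/64

P(T_ cc A_) = 9/64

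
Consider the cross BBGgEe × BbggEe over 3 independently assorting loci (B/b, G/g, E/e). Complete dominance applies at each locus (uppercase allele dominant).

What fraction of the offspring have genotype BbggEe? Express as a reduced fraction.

BBGgEe gametes: BGE×2, BGe×2, BgE×2, Bge×2
BbggEe gametes: BgE×2, Bge×2, bgE×2, bge×2
BBGgEe×BbggEe grid (8·8=64): BBGgEE=4 BBGgEe=8 BBGgee=4 BBggEE=4 BBggEe=8 BBggee=4 BbGgEE=4 BbGgEe=8 BbGgee=4 BbggEE=4 BbggEe=8 Bbggee=4
BbggEe hits 8/64; gcd=8; 8÷8/64÷8 = 1/8

P(BbggEe) = 1/8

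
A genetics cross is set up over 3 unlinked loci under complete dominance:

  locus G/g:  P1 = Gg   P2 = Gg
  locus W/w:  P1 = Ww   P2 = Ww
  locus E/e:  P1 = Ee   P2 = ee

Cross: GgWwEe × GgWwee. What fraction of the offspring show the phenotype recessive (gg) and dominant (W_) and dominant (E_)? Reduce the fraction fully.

GgWwEe gametes: GWE×1, GWe×1, GwE×1, Gwe×1, gWE×1, gWe×1, gwE×1, gwe×1
GgWwee gametes: GWe×2, Gwe×2, gWe×2, gwe×2
GgWwEe×GgWwee grid (8·8=64): GGWWEe=2 GGWWee=2 GGWwEe=4 GGWwee=4 GGwwEe=2 GGwwee=2 GgWWEe=4 GgWWee=4 GgWwEe=8 GgWwee=8 GgwwEe=4 Ggwwee=4 ggWWEe=2 ggWWee=2 ggWwEe=4 ggWwee=4 ggwwEe=2 ggwwee=2
gg W_ E_ hits 6/64; gcd=2; 6÷2/64÷2 = 3/32

P(gg W_ E_) = 3/32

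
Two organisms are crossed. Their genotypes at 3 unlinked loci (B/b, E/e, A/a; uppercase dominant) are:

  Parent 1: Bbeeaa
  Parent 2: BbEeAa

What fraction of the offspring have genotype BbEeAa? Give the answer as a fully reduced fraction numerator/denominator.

Bbeeaa gametes: Bea×4, bea×4
BbEeAa gametes: BEA×1, BEa×1, BeA×1, Bea×1, bEA×1, bEa×1, beA×1, bea×1
Bbeeaa×BbEeAa grid (8·8=64): BBEeAa=4 BBEeaa=4 BBeeAa=4 BBeeaa=4 BbEeAa=8 BbEeaa=8 BbeeAa=8 Bbeeaa=8 bbEeAa=4 bbEeaa=4 bbeeAa=4 bbeeaa=4
BbEeAa hits 8/64; gcd=8; 8÷8/64÷8 = 1/8

P(BbEeAa) = 1/8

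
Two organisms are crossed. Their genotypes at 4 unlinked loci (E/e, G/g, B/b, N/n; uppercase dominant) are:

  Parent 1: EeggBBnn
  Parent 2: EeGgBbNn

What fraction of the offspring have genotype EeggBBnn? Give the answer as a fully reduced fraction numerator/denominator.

EeggBBnn gametes: EgBn×8, egBn×8
EeGgBbNn gametes: EGBN×1, EGBn×1, EGbN×1, EGbn×1, EgBN×1, EgBn×1, EgbN×1, Egbn×1, eGBN×1, eGBn×1, eGbN×1, eGbn×1, egBN×1, egBn×1, egbN×1, egbn×1
EeggBBnn×EeGgBbNn grid (16·16=256): EEGgBBNn=8 EEGgBBnn=8 EEGgBbNn=8 EEGgBbnn=8 EEggBBNn=8 EEggBBnn=8 EEggBbNn=8 EEggBbnn=8 EeGgBBNn=16 EeGgBBnn=16 EeGgBbNn=16 EeGgBbnn=16 EeggBBNn=16 EeggBBnn=16 EeggBbNn=16 EeggBbnn=16 eeGgBBNn=8 eeGgBBnn=8 eeGgBbNn=8 eeGgBbnn=8 eeggBBNn=8 eeggBBnn=8 eeggBbNn=8 eeggBbnn=8
EeggBBnn hits 16/256; gcd=16; 16÷16/256÷16 = 1/16

P(EeggBBnn) = 1/16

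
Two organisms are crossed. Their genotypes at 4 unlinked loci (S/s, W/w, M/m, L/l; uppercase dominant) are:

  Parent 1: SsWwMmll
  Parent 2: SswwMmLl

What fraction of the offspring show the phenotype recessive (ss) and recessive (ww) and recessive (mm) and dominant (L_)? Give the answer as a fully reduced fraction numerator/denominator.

P(ss ww mm L_) = 1/64

SsWwMmll gametes: SWMl×2, SWml×2, SwMl×2, Swml×2, sWMl×2, sWml×2, swMl×2, swml×2
SswwMmLl gametes: SwML×2, SwMl×2, SwmL×2, Swml×2, swML×2, swMl×2, swmL×2, swml×2
SsWwMmll×SswwMmLl grid (16·16=256): SSWwMMLl=4 SSWwMMll=4 SSWwMmLl=8 SSWwMmll=8 SSWwmmLl=4 SSWwmmll=4 SSwwMMLl=4 SSwwMMll=4 SSwwMmLl=8 SSwwMmll=8 SSwwmmLl=4 SSwwmmll=4 SsWwMMLl=8 SsWwMMll=8 SsWwMmLl=16 SsWwMmll=16 SsWwmmLl=8 SsWwmmll=8 SswwMMLl=8 SswwMMll=8 SswwMmLl=16 SswwMmll=16 SswwmmLl=8 Sswwmmll=8 ssWwMMLl=4 ssWwMMll=4 ssWwMmLl=8 ssWwMmll=8 ssWwmmLl=4 ssWwmmll=4 sswwMMLl=4 sswwMMll=4 sswwMmLl=8 sswwMmll=8 sswwmmLl=4 sswwmmll=4
ss ww mm L_ hits 4/256; gcd=4; 4÷4/256÷4 = 1/64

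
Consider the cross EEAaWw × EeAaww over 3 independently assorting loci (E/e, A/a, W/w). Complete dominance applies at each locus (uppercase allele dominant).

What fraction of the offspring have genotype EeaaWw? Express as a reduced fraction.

EEAaWw gametes: EAW×2, EAw×2, EaW×2, Eaw×2
EeAaww gametes: EAw×2, Eaw×2, eAw×2, eaw×2
EEAaWw×EeAaww grid (8·8=64): EEAAWw=4 EEAAww=4 EEAaWw=8 EEAaww=8 EEaaWw=4 EEaaww=4 EeAAWw=4 EeAAww=4 EeAaWw=8 EeAaww=8 EeaaWw=4 Eeaaww=4
EeaaWw hits 4/64; gcd=4; 4÷4/64÷4 = 1/16

P(EeaaWw) = 1/16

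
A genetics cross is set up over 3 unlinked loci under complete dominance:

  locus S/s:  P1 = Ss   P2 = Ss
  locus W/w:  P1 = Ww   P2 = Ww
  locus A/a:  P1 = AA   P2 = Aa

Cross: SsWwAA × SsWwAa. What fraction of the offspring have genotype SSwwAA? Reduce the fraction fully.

SsWwAA gametes: SWA×2, SwA×2, sWA×2, swA×2
SsWwAa gametes: SWA×1, SWa×1, SwA×1, Swa×1, sWA×1, sWa×1, swA×1, swa×1
SsWwAA×SsWwAa grid (8·8=64): SSWWAA=2 SSWWAa=2 SSWwAA=4 SSWwAa=4 SSwwAA=2 SSwwAa=2 SsWWAA=4 SsWWAa=4 SsWwAA=8 SsWwAa=8 SswwAA=4 SswwAa=4 ssWWAA=2 ssWWAa=2 ssWwAA=4 ssWwAa=4 sswwAA=2 sswwAa=2
SSwwAA hits 2/64; gcd=2; 2÷2/64÷2 = 1/32

P(SSwwAA) = 1/32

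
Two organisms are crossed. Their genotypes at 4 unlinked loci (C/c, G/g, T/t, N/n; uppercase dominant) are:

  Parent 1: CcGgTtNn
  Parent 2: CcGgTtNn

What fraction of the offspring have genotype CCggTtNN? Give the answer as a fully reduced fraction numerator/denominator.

CcGgTtNn gametes: CGTN×1, CGTn×1, CGtN×1, CGtn×1, CgTN×1, CgTn×1, CgtN×1, Cgtn×1, cGTN×1, cGTn×1, cGtN×1, cGtn×1, cgTN×1, cgTn×1, cgtN×1, cgtn×1
CcGgTtNn gametes: CGTN×1, CGTn×1, CGtN×1, CGtn×1, CgTN×1, CgTn×1, CgtN×1, Cgtn×1, cGTN×1, cGTn×1, cGtN×1, cGtn×1, cgTN×1, cgTn×1, cgtN×1, cgtn×1
CcGgTtNn×CcGgTtNn grid (16·16=256): CCGGTTNN=1 CCGGTTNn=2 CCGGTTnn=1 CCGGTtNN=2 CCGGTtNn=4 CCGGTtnn=2 CCGGttNN=1 CCGGttNn=2 CCGGttnn=1 CCGgTTNN=2 CCGgTTNn=4 CCGgTTnn=2 CCGgTtNN=4 CCGgTtNn=8 CCGgTtnn=4 CCGgttNN=2 CCGgttNn=4 CCGgttnn=2 CCggTTNN=1 CCggTTNn=2 CCggTTnn=1 CCggTtNN=2 CCggTtNn=4 CCggTtnn=2 CCggttNN=1 CCggttNn=2 CCggttnn=1 CcGGTTNN=2 CcGGTTNn=4 CcGGTTnn=2 CcGGTtNN=4 CcGGTtNn=8 CcGGTtnn=4 CcGGttNN=2 CcGGttNn=4 CcGGttnn=2 CcGgTTNN=4 CcGgTTNn=8 CcGgTTnn=4 CcGgTtNN=8 CcGgTtNn=16 CcGgTtnn=8 CcGgttNN=4 CcGgttNn=8 CcGgttnn=4 CcggTTNN=2 CcggTTNn=4 CcggTTnn=2 CcggTtNN=4 CcggTtNn=8 CcggTtnn=4 CcggttNN=2 CcggttNn=4 Ccggttnn=2 ccGGTTNN=1 ccGGTTNn=2 ccGGTTnn=1 ccGGTtNN=2 ccGGTtNn=4 ccGGTtnn=2 ccGGttNN=1 ccGGttNn=2 ccGGttnn=1 ccGgTTNN=2 ccGgTTNn=4 ccGgTTnn=2 ccGgTtNN=4 ccGgTtNn=8 ccGgTtnn=4 ccGgttNN=2 ccGgttNn=4 ccGgttnn=2 ccggTTNN=1 ccggTTNn=2 ccggTTnn=1 ccggTtNN=2 ccggTtNn=4 ccggTtnn=2 ccggttNN=1 ccggttNn=2 ccggttnn=1
CCggTtNN hits 2/256; gcd=2; 2÷2/256÷2 = 1/128

P(CCggTtNN) = 1/128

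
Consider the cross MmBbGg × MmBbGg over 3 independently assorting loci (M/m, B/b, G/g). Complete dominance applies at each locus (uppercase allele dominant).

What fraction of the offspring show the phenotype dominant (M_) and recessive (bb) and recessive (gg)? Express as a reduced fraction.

P(M_ bb gg) = 3/64

MmBbGg gametes: MBG×1, MBg×1, MbG×1, Mbg×1, mBG×1, mBg×1, mbG×1, mbg×1
MmBbGg gametes: MBG×1, MBg×1, MbG×1, Mbg×1, mBG×1, mBg×1, mbG×1, mbg×1
MmBbGg×MmBbGg grid (8·8=64): MMBBGG=1 MMBBGg=2 MMBBgg=1 MMBbGG=2 MMBbGg=4 MMBbgg=2 MMbbGG=1 MMbbGg=2 MMbbgg=1 MmBBGG=2 MmBBGg=4 MmBBgg=2 MmBbGG=4 MmBbGg=8 MmBbgg=4 MmbbGG=2 MmbbGg=4 Mmbbgg=2 mmBBGG=1 mmBBGg=2 mmBBgg=1 mmBbGG=2 mmBbGg=4 mmBbgg=2 mmbbGG=1 mmbbGg=2 mmbbgg=1
M_ bb gg hits 3/64; gcd=1; 3÷1/64÷1 = 3/64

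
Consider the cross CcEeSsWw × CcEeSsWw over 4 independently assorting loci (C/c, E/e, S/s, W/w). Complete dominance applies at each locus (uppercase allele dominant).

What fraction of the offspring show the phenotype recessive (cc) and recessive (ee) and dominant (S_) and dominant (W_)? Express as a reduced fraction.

P(cc ee S_ W_) = 9/256

CcEeSsWw gametes: CESW×1, CESw×1, CEsW×1, CEsw×1, CeSW×1, CeSw×1, CesW×1, Cesw×1, cESW×1, cESw×1, cEsW×1, cEsw×1, ceSW×1, ceSw×1, cesW×1, cesw×1
CcEeSsWw gametes: CESW×1, CESw×1, CEsW×1, CEsw×1, CeSW×1, CeSw×1, CesW×1, Cesw×1, cESW×1, cESw×1, cEsW×1, cEsw×1, ceSW×1, ceSw×1, cesW×1, cesw×1
CcEeSsWw×CcEeSsWw grid (16·16=256): CCEESSWW=1 CCEESSWw=2 CCEESSww=1 CCEESsWW=2 CCEESsWw=4 CCEESsww=2 CCEEssWW=1 CCEEssWw=2 CCEEssww=1 CCEeSSWW=2 CCEeSSWw=4 CCEeSSww=2 CCEeSsWW=4 CCEeSsWw=8 CCEeSsww=4 CCEessWW=2 CCEessWw=4 CCEessww=2 CCeeSSWW=1 CCeeSSWw=2 CCeeSSww=1 CCeeSsWW=2 CCeeSsWw=4 CCeeSsww=2 CCeessWW=1 CCeessWw=2 CCeessww=1 CcEESSWW=2 CcEESSWw=4 CcEESSww=2 CcEESsWW=4 CcEESsWw=8 CcEESsww=4 CcEEssWW=2 CcEEssWw=4 CcEEssww=2 CcEeSSWW=4 CcEeSSWw=8 CcEeSSww=4 CcEeSsWW=8 CcEeSsWw=16 CcEeSsww=8 CcEessWW=4 CcEessWw=8 CcEessww=4 CceeSSWW=2 CceeSSWw=4 CceeSSww=2 CceeSsWW=4 CceeSsWw=8 CceeSsww=4 CceessWW=2 CceessWw=4 Cceessww=2 ccEESSWW=1 ccEESSWw=2 ccEESSww=1 ccEESsWW=2 ccEESsWw=4 ccEESsww=2 ccEEssWW=1 ccEEssWw=2 ccEEssww=1 ccEeSSWW=2 ccEeSSWw=4 ccEeSSww=2 ccEeSsWW=4 ccEeSsWw=8 ccEeSsww=4 ccEessWW=2 ccEessWw=4 ccEessww=2 cceeSSWW=1 cceeSSWw=2 cceeSSww=1 cceeSsWW=2 cceeSsWw=4 cceeSsww=2 cceessWW=1 cceessWw=2 cceessww=1
cc ee S_ W_ hits 9/256; gcd=1; 9÷1/256÷1 = 9/256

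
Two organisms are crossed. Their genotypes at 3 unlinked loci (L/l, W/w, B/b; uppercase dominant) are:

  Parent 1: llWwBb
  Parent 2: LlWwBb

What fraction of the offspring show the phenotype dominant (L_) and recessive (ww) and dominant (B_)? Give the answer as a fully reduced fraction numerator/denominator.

llWwBb gametes: lWB×2, lWb×2, lwB×2, lwb×2
LlWwBb gametes: LWB×1, LWb×1, LwB×1, Lwb×1, lWB×1, lWb×1, lwB×1, lwb×1
llWwBb×LlWwBb grid (8·8=64): LlWWBB=2 LlWWBb=4 LlWWbb=2 LlWwBB=4 LlWwBb=8 LlWwbb=4 LlwwBB=2 LlwwBb=4 Llwwbb=2 llWWBB=2 llWWBb=4 llWWbb=2 llWwBB=4 llWwBb=8 llWwbb=4 llwwBB=2 llwwBb=4 llwwbb=2
L_ ww B_ hits 6/64; gcd=2; 6÷2/64÷2 = 3/32

P(L_ ww B_) = 3/32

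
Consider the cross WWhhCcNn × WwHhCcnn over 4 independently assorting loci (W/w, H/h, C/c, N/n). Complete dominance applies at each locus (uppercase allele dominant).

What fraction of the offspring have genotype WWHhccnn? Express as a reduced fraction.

WWhhCcNn gametes: WhCN×4, WhCn×4, WhcN×4, Whcn×4
WwHhCcnn gametes: WHCn×2, WHcn×2, WhCn×2, Whcn×2, wHCn×2, wHcn×2, whCn×2, whcn×2
WWhhCcNn×WwHhCcnn grid (16·16=256): WWHhCCNn=8 WWHhCCnn=8 WWHhCcNn=16 WWHhCcnn=16 WWHhccNn=8 WWHhccnn=8 WWhhCCNn=8 WWhhCCnn=8 WWhhCcNn=16 WWhhCcnn=16 WWhhccNn=8 WWhhccnn=8 WwHhCCNn=8 WwHhCCnn=8 WwHhCcNn=16 WwHhCcnn=16 WwHhccNn=8 WwHhccnn=8 WwhhCCNn=8 WwhhCCnn=8 WwhhCcNn=16 WwhhCcnn=16 WwhhccNn=8 Wwhhccnn=8
WWHhccnn hits 8/256; gcd=8; 8÷8/256÷8 = 1/32

P(WWHhccnn) = 1/32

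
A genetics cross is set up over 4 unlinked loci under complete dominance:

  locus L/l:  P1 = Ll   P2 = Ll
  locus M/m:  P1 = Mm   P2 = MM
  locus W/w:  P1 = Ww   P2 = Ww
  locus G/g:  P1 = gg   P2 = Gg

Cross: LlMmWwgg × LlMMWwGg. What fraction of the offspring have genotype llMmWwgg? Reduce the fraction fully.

LlMmWwgg gametes: LMWg×2, LMwg×2, LmWg×2, Lmwg×2, lMWg×2, lMwg×2, lmWg×2, lmwg×2
LlMMWwGg gametes: LMWG×2, LMWg×2, LMwG×2, LMwg×2, lMWG×2, lMWg×2, lMwG×2, lMwg×2
LlMmWwgg×LlMMWwGg grid (16·16=256): LLMMWWGg=4 LLMMWWgg=4 LLMMWwGg=8 LLMMWwgg=8 LLMMwwGg=4 LLMMwwgg=4 LLMmWWGg=4 LLMmWWgg=4 LLMmWwGg=8 LLMmWwgg=8 LLMmwwGg=4 LLMmwwgg=4 LlMMWWGg=8 LlMMWWgg=8 LlMMWwGg=16 LlMMWwgg=16 LlMMwwGg=8 LlMMwwgg=8 LlMmWWGg=8 LlMmWWgg=8 LlMmWwGg=16 LlMmWwgg=16 LlMmwwGg=8 LlMmwwgg=8 llMMWWGg=4 llMMWWgg=4 llMMWwGg=8 llMMWwgg=8 llMMwwGg=4 llMMwwgg=4 llMmWWGg=4 llMmWWgg=4 llMmWwGg=8 llMmWwgg=8 llMmwwGg=4 llMmwwgg=4
llMmWwgg hits 8/256; gcd=8; 8÷8/256÷8 = 1/32

P(llMmWwgg) = 1/32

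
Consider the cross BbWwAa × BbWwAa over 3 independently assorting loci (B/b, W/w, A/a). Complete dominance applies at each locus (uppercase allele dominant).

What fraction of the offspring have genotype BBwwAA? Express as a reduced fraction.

BbWwAa gametes: BWA×1, BWa×1, BwA×1, Bwa×1, bWA×1, bWa×1, bwA×1, bwa×1
BbWwAa gametes: BWA×1, BWa×1, BwA×1, Bwa×1, bWA×1, bWa×1, bwA×1, bwa×1
BbWwAa×BbWwAa grid (8·8=64): BBWWAA=1 BBWWAa=2 BBWWaa=1 BBWwAA=2 BBWwAa=4 BBWwaa=2 BBwwAA=1 BBwwAa=2 BBwwaa=1 BbWWAA=2 BbWWAa=4 BbWWaa=2 BbWwAA=4 BbWwAa=8 BbWwaa=4 BbwwAA=2 BbwwAa=4 Bbwwaa=2 bbWWAA=1 bbWWAa=2 bbWWaa=1 bbWwAA=2 bbWwAa=4 bbWwaa=2 bbwwAA=1 bbwwAa=2 bbwwaa=1
BBwwAA hits 1/64; gcd=1; 1÷1/64÷1 = 1/64

P(BBwwAA) = 1/64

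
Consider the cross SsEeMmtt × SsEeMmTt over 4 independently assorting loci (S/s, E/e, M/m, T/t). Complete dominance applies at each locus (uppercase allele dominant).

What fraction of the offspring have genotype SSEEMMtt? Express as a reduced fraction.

SsEeMmtt gametes: SEMt×2, SEmt×2, SeMt×2, Semt×2, sEMt×2, sEmt×2, seMt×2, semt×2
SsEeMmTt gametes: SEMT×1, SEMt×1, SEmT×1, SEmt×1, SeMT×1, SeMt×1, SemT×1, Semt×1, sEMT×1, sEMt×1, sEmT×1, sEmt×1, seMT×1, seMt×1, semT×1, semt×1
SsEeMmtt×SsEeMmTt grid (16·16=256): SSEEMMTt=2 SSEEMMtt=2 SSEEMmTt=4 SSEEMmtt=4 SSEEmmTt=2 SSEEmmtt=2 SSEeMMTt=4 SSEeMMtt=4 SSEeMmTt=8 SSEeMmtt=8 SSEemmTt=4 SSEemmtt=4 SSeeMMTt=2 SSeeMMtt=2 SSeeMmTt=4 SSeeMmtt=4 SSeemmTt=2 SSeemmtt=2 SsEEMMTt=4 SsEEMMtt=4 SsEEMmTt=8 SsEEMmtt=8 SsEEmmTt=4 SsEEmmtt=4 SsEeMMTt=8 SsEeMMtt=8 SsEeMmTt=16 SsEeMmtt=16 SsEemmTt=8 SsEemmtt=8 SseeMMTt=4 SseeMMtt=4 SseeMmTt=8 SseeMmtt=8 SseemmTt=4 Sseemmtt=4 ssEEMMTt=2 ssEEMMtt=2 ssEEMmTt=4 ssEEMmtt=4 ssEEmmTt=2 ssEEmmtt=2 ssEeMMTt=4 ssEeMMtt=4 ssEeMmTt=8 ssEeMmtt=8 ssEemmTt=4 ssEemmtt=4 sseeMMTt=2 sseeMMtt=2 sseeMmTt=4 sseeMmtt=4 sseemmTt=2 sseemmtt=2
SSEEMMtt hits 2/256; gcd=2; 2÷2/256÷2 = 1/128

P(SSEEMMtt) = 1/128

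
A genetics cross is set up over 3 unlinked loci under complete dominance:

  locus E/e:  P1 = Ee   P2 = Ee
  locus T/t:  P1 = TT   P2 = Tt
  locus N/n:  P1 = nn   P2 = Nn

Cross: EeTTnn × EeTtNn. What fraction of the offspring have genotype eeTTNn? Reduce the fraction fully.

P(eeTTNn) = 1/16

EeTTnn gametes: ETn×4, eTn×4
EeTtNn gametes: ETN×1, ETn×1, EtN×1, Etn×1, eTN×1, eTn×1, etN×1, etn×1
EeTTnn×EeTtNn grid (8·8=64): EETTNn=4 EETTnn=4 EETtNn=4 EETtnn=4 EeTTNn=8 EeTTnn=8 EeTtNn=8 EeTtnn=8 eeTTNn=4 eeTTnn=4 eeTtNn=4 eeTtnn=4
eeTTNn hits 4/64; gcd=4; 4÷4/64÷4 = 1/16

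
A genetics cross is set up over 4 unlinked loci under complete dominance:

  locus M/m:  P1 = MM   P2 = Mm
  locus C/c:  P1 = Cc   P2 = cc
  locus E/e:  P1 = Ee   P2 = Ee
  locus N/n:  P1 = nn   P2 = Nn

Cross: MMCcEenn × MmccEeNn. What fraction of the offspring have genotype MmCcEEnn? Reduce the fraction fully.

MMCcEenn gametes: MCEn×4, MCen×4, McEn×4, Mcen×4
MmccEeNn gametes: McEN×2, McEn×2, MceN×2, Mcen×2, mcEN×2, mcEn×2, mceN×2, mcen×2
MMCcEenn×MmccEeNn grid (16·16=256): MMCcEENn=8 MMCcEEnn=8 MMCcEeNn=16 MMCcEenn=16 MMCceeNn=8 MMCceenn=8 MMccEENn=8 MMccEEnn=8 MMccEeNn=16 MMccEenn=16 MMcceeNn=8 MMcceenn=8 MmCcEENn=8 MmCcEEnn=8 MmCcEeNn=16 MmCcEenn=16 MmCceeNn=8 MmCceenn=8 MmccEENn=8 MmccEEnn=8 MmccEeNn=16 MmccEenn=16 MmcceeNn=8 Mmcceenn=8
MmCcEEnn hits 8/256; gcd=8; 8÷8/256÷8 = 1/32

P(MmCcEEnn) = 1/32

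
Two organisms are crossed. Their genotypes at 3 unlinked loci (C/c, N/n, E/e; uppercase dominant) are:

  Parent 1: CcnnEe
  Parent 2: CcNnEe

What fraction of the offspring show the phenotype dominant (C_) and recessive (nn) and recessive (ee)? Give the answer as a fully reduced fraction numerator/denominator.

CcnnEe gametes: CnE×2, Cne×2, cnE×2, cne×2
CcNnEe gametes: CNE×1, CNe×1, CnE×1, Cne×1, cNE×1, cNe×1, cnE×1, cne×1
CcnnEe×CcNnEe grid (8·8=64): CCNnEE=2 CCNnEe=4 CCNnee=2 CCnnEE=2 CCnnEe=4 CCnnee=2 CcNnEE=4 CcNnEe=8 CcNnee=4 CcnnEE=4 CcnnEe=8 Ccnnee=4 ccNnEE=2 ccNnEe=4 ccNnee=2 ccnnEE=2 ccnnEe=4 ccnnee=2
C_ nn ee hits 6/64; gcd=2; 6÷2/64÷2 = 3/32

P(C_ nn ee) = 3/32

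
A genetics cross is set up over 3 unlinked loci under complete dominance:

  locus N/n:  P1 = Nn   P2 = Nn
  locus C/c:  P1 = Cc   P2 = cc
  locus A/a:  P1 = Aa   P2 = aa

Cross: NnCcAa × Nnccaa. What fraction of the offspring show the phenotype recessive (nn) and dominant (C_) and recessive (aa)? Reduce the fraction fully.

P(nn C_ aa) = 1/16

NnCcAa gametes: NCA×1, NCa×1, NcA×1, Nca×1, nCA×1, nCa×1, ncA×1, nca×1
Nnccaa gametes: Nca×4, nca×4
NnCcAa×Nnccaa grid (8·8=64): NNCcAa=4 NNCcaa=4 NNccAa=4 NNccaa=4 NnCcAa=8 NnCcaa=8 NnccAa=8 Nnccaa=8 nnCcAa=4 nnCcaa=4 nnccAa=4 nnccaa=4
nn C_ aa hits 4/64; gcd=4; 4÷4/64÷4 = 1/16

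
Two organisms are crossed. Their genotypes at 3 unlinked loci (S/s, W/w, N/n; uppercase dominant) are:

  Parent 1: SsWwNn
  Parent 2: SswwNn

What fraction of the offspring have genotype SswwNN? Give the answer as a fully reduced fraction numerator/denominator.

SsWwNn gametes: SWN×1, SWn×1, SwN×1, Swn×1, sWN×1, sWn×1, swN×1, swn×1
SswwNn gametes: SwN×2, Swn×2, swN×2, swn×2
SsWwNn×SswwNn grid (8·8=64): SSWwNN=2 SSWwNn=4 SSWwnn=2 SSwwNN=2 SSwwNn=4 SSwwnn=2 SsWwNN=4 SsWwNn=8 SsWwnn=4 SswwNN=4 SswwNn=8 Sswwnn=4 ssWwNN=2 ssWwNn=4 ssWwnn=2 sswwNN=2 sswwNn=4 sswwnn=2
SswwNN hits 4/64; gcd=4; 4÷4/64÷4 = 1/16

P(SswwNN) = 1/16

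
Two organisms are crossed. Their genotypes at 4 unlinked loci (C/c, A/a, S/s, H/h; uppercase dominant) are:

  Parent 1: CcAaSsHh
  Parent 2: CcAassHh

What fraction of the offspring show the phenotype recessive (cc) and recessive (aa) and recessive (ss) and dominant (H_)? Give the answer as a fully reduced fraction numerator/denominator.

CcAaSsHh gametes: CASH×1, CASh×1, CAsH×1, CAsh×1, CaSH×1, CaSh×1, CasH×1, Cash×1, cASH×1, cASh×1, cAsH×1, cAsh×1, caSH×1, caSh×1, casH×1, cash×1
CcAassHh gametes: CAsH×2, CAsh×2, CasH×2, Cash×2, cAsH×2, cAsh×2, casH×2, cash×2
CcAaSsHh×CcAassHh grid (16·16=256): CCAASsHH=2 CCAASsHh=4 CCAASshh=2 CCAAssHH=2 CCAAssHh=4 CCAAsshh=2 CCAaSsHH=4 CCAaSsHh=8 CCAaSshh=4 CCAassHH=4 CCAassHh=8 CCAasshh=4 CCaaSsHH=2 CCaaSsHh=4 CCaaSshh=2 CCaassHH=2 CCaassHh=4 CCaasshh=2 CcAASsHH=4 CcAASsHh=8 CcAASshh=4 CcAAssHH=4 CcAAssHh=8 CcAAsshh=4 CcAaSsHH=8 CcAaSsHh=16 CcAaSshh=8 CcAassHH=8 CcAassHh=16 CcAasshh=8 CcaaSsHH=4 CcaaSsHh=8 CcaaSshh=4 CcaassHH=4 CcaassHh=8 Ccaasshh=4 ccAASsHH=2 ccAASsHh=4 ccAASshh=2 ccAAssHH=2 ccAAssHh=4 ccAAsshh=2 ccAaSsHH=4 ccAaSsHh=8 ccAaSshh=4 ccAassHH=4 ccAassHh=8 ccAasshh=4 ccaaSsHH=2 ccaaSsHh=4 ccaaSshh=2 ccaassHH=2 ccaassHh=4 ccaasshh=2
cc aa ss H_ hits 6/256; gcd=2; 6÷2/256÷2 = 3/128

P(cc aa ss H_) = 3/128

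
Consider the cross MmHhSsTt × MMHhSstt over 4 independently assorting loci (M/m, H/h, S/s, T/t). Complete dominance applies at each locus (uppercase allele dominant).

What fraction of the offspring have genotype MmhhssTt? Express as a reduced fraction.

P(MmhhssTt) = 1/64

MmHhSsTt gametes: MHST×1, MHSt×1, MHsT×1, MHst×1, MhST×1, MhSt×1, MhsT×1, Mhst×1, mHST×1, mHSt×1, mHsT×1, mHst×1, mhST×1, mhSt×1, mhsT×1, mhst×1
MMHhSstt gametes: MHSt×4, MHst×4, MhSt×4, Mhst×4
MmHhSsTt×MMHhSstt grid (16·16=256): MMHHSSTt=4 MMHHSStt=4 MMHHSsTt=8 MMHHSstt=8 MMHHssTt=4 MMHHsstt=4 MMHhSSTt=8 MMHhSStt=8 MMHhSsTt=16 MMHhSstt=16 MMHhssTt=8 MMHhsstt=8 MMhhSSTt=4 MMhhSStt=4 MMhhSsTt=8 MMhhSstt=8 MMhhssTt=4 MMhhsstt=4 MmHHSSTt=4 MmHHSStt=4 MmHHSsTt=8 MmHHSstt=8 MmHHssTt=4 MmHHsstt=4 MmHhSSTt=8 MmHhSStt=8 MmHhSsTt=16 MmHhSstt=16 MmHhssTt=8 MmHhsstt=8 MmhhSSTt=4 MmhhSStt=4 MmhhSsTt=8 MmhhSstt=8 MmhhssTt=4 Mmhhsstt=4
MmhhssTt hits 4/256; gcd=4; 4÷4/256÷4 = 1/64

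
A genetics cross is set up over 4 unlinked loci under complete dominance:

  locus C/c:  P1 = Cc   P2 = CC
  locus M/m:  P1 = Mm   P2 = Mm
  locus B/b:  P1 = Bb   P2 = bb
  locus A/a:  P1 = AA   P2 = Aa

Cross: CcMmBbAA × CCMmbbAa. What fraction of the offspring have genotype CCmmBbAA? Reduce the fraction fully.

P(CCmmBbAA) = 1/32

CcMmBbAA gametes: CMBA×2, CMbA×2, CmBA×2, CmbA×2, cMBA×2, cMbA×2, cmBA×2, cmbA×2
CCMmbbAa gametes: CMbA×4, CMba×4, CmbA×4, Cmba×4
CcMmBbAA×CCMmbbAa grid (16·16=256): CCMMBbAA=8 CCMMBbAa=8 CCMMbbAA=8 CCMMbbAa=8 CCMmBbAA=16 CCMmBbAa=16 CCMmbbAA=16 CCMmbbAa=16 CCmmBbAA=8 CCmmBbAa=8 CCmmbbAA=8 CCmmbbAa=8 CcMMBbAA=8 CcMMBbAa=8 CcMMbbAA=8 CcMMbbAa=8 CcMmBbAA=16 CcMmBbAa=16 CcMmbbAA=16 CcMmbbAa=16 CcmmBbAA=8 CcmmBbAa=8 CcmmbbAA=8 CcmmbbAa=8
CCmmBbAA hits 8/256; gcd=8; 8÷8/256÷8 = 1/32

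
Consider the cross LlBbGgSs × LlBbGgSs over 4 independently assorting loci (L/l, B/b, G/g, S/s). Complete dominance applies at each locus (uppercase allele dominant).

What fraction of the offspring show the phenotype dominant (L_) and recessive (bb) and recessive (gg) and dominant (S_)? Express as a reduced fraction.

LlBbGgSs gametes: LBGS×1, LBGs×1, LBgS×1, LBgs×1, LbGS×1, LbGs×1, LbgS×1, Lbgs×1, lBGS×1, lBGs×1, lBgS×1, lBgs×1, lbGS×1, lbGs×1, lbgS×1, lbgs×1
LlBbGgSs gametes: LBGS×1, LBGs×1, LBgS×1, LBgs×1, LbGS×1, LbGs×1, LbgS×1, Lbgs×1, lBGS×1, lBGs×1, lBgS×1, lBgs×1, lbGS×1, lbGs×1, lbgS×1, lbgs×1
LlBbGgSs×LlBbGgSs grid (16·16=256): LLBBGGSS=1 LLBBGGSs=2 LLBBGGss=1 LLBBGgSS=2 LLBBGgSs=4 LLBBGgss=2 LLBBggSS=1 LLBBggSs=2 LLBBggss=1 LLBbGGSS=2 LLBbGGSs=4 LLBbGGss=2 LLBbGgSS=4 LLBbGgSs=8 LLBbGgss=4 LLBbggSS=2 LLBbggSs=4 LLBbggss=2 LLbbGGSS=1 LLbbGGSs=2 LLbbGGss=1 LLbbGgSS=2 LLbbGgSs=4 LLbbGgss=2 LLbbggSS=1 LLbbggSs=2 LLbbggss=1 LlBBGGSS=2 LlBBGGSs=4 LlBBGGss=2 LlBBGgSS=4 LlBBGgSs=8 LlBBGgss=4 LlBBggSS=2 LlBBggSs=4 LlBBggss=2 LlBbGGSS=4 LlBbGGSs=8 LlBbGGss=4 LlBbGgSS=8 LlBbGgSs=16 LlBbGgss=8 LlBbggSS=4 LlBbggSs=8 LlBbggss=4 LlbbGGSS=2 LlbbGGSs=4 LlbbGGss=2 LlbbGgSS=4 LlbbGgSs=8 LlbbGgss=4 LlbbggSS=2 LlbbggSs=4 Llbbggss=2 llBBGGSS=1 llBBGGSs=2 llBBGGss=1 llBBGgSS=2 llBBGgSs=4 llBBGgss=2 llBBggSS=1 llBBggSs=2 llBBggss=1 llBbGGSS=2 llBbGGSs=4 llBbGGss=2 llBbGgSS=4 llBbGgSs=8 llBbGgss=4 llBbggSS=2 llBbggSs=4 llBbggss=2 llbbGGSS=1 llbbGGSs=2 llbbGGss=1 llbbGgSS=2 llbbGgSs=4 llbbGgss=2 llbbggSS=1 llbbggSs=2 llbbggss=1
L_ bb gg S_ hits 9/256; gcd=1; 9÷1/256÷1 = 9/256

P(L_ bb gg S_) = 9/256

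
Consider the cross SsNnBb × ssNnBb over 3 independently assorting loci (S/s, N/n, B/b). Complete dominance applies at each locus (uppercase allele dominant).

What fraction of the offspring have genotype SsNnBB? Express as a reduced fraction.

SsNnBb gametes: SNB×1, SNb×1, SnB×1, Snb×1, sNB×1, sNb×1, snB×1, snb×1
ssNnBb gametes: sNB×2, sNb×2, snB×2, snb×2
SsNnBb×ssNnBb grid (8·8=64): SsNNBB=2 SsNNBb=4 SsNNbb=2 SsNnBB=4 SsNnBb=8 SsNnbb=4 SsnnBB=2 SsnnBb=4 Ssnnbb=2 ssNNBB=2 ssNNBb=4 ssNNbb=2 ssNnBB=4 ssNnBb=8 ssNnbb=4 ssnnBB=2 ssnnBb=4 ssnnbb=2
SsNnBB hits 4/64; gcd=4; 4÷4/64÷4 = 1/16

P(SsNnBB) = 1/16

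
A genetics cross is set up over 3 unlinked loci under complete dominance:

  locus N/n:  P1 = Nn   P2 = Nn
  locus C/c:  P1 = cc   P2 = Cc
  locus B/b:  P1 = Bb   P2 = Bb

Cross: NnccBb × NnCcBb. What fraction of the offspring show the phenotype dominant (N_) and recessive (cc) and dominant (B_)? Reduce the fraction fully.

NnccBb gametes: NcB×2, Ncb×2, ncB×2, ncb×2
NnCcBb gametes: NCB×1, NCb×1, NcB×1, Ncb×1, nCB×1, nCb×1, ncB×1, ncb×1
NnccBb×NnCcBb grid (8·8=64): NNCcBB=2 NNCcBb=4 NNCcbb=2 NNccBB=2 NNccBb=4 NNccbb=2 NnCcBB=4 NnCcBb=8 NnCcbb=4 NnccBB=4 NnccBb=8 Nnccbb=4 nnCcBB=2 nnCcBb=4 nnCcbb=2 nnccBB=2 nnccBb=4 nnccbb=2
N_ cc B_ hits 18/64; gcd=2; 18÷2/64÷2 = 9/32

P(N_ cc B_) = 9/32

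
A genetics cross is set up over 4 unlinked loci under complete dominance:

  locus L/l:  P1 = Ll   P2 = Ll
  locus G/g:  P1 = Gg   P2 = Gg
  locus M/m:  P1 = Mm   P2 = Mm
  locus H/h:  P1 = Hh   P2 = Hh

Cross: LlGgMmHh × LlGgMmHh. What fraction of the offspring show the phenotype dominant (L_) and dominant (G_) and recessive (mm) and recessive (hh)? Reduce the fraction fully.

LlGgMmHh gametes: LGMH×1, LGMh×1, LGmH×1, LGmh×1, LgMH×1, LgMh×1, LgmH×1, Lgmh×1, lGMH×1, lGMh×1, lGmH×1, lGmh×1, lgMH×1, lgMh×1, lgmH×1, lgmh×1
LlGgMmHh gametes: LGMH×1, LGMh×1, LGmH×1, LGmh×1, LgMH×1, LgMh×1, LgmH×1, Lgmh×1, lGMH×1, lGMh×1, lGmH×1, lGmh×1, lgMH×1, lgMh×1, lgmH×1, lgmh×1
LlGgMmHh×LlGgMmHh grid (16·16=256): LLGGMMHH=1 LLGGMMHh=2 LLGGMMhh=1 LLGGMmHH=2 LLGGMmHh=4 LLGGMmhh=2 LLGGmmHH=1 LLGGmmHh=2 LLGGmmhh=1 LLGgMMHH=2 LLGgMMHh=4 LLGgMMhh=2 LLGgMmHH=4 LLGgMmHh=8 LLGgMmhh=4 LLGgmmHH=2 LLGgmmHh=4 LLGgmmhh=2 LLggMMHH=1 LLggMMHh=2 LLggMMhh=1 LLggMmHH=2 LLggMmHh=4 LLggMmhh=2 LLggmmHH=1 LLggmmHh=2 LLggmmhh=1 LlGGMMHH=2 LlGGMMHh=4 LlGGMMhh=2 LlGGMmHH=4 LlGGMmHh=8 LlGGMmhh=4 LlGGmmHH=2 LlGGmmHh=4 LlGGmmhh=2 LlGgMMHH=4 LlGgMMHh=8 LlGgMMhh=4 LlGgMmHH=8 LlGgMmHh=16 LlGgMmhh=8 LlGgmmHH=4 LlGgmmHh=8 LlGgmmhh=4 LlggMMHH=2 LlggMMHh=4 LlggMMhh=2 LlggMmHH=4 LlggMmHh=8 LlggMmhh=4 LlggmmHH=2 LlggmmHh=4 Llggmmhh=2 llGGMMHH=1 llGGMMHh=2 llGGMMhh=1 llGGMmHH=2 llGGMmHh=4 llGGMmhh=2 llGGmmHH=1 llGGmmHh=2 llGGmmhh=1 llGgMMHH=2 llGgMMHh=4 llGgMMhh=2 llGgMmHH=4 llGgMmHh=8 llGgMmhh=4 llGgmmHH=2 llGgmmHh=4 llGgmmhh=2 llggMMHH=1 llggMMHh=2 llggMMhh=1 llggMmHH=2 llggMmHh=4 llggMmhh=2 llggmmHH=1 llggmmHh=2 llggmmhh=1
L_ G_ mm hh hits 9/256; gcd=1; 9÷1/256÷1 = 9/256

P(L_ G_ mm hh) = 9/256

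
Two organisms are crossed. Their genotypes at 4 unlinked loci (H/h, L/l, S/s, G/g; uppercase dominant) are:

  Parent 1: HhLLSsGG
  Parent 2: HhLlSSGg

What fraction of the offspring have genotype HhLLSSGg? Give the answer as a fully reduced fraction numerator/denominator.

P(HhLLSSGg) = 1/16

HhLLSsGG gametes: HLSG×4, HLsG×4, hLSG×4, hLsG×4
HhLlSSGg gametes: HLSG×2, HLSg×2, HlSG×2, HlSg×2, hLSG×2, hLSg×2, hlSG×2, hlSg×2
HhLLSsGG×HhLlSSGg grid (16·16=256): HHLLSSGG=8 HHLLSSGg=8 HHLLSsGG=8 HHLLSsGg=8 HHLlSSGG=8 HHLlSSGg=8 HHLlSsGG=8 HHLlSsGg=8 HhLLSSGG=16 HhLLSSGg=16 HhLLSsGG=16 HhLLSsGg=16 HhLlSSGG=16 HhLlSSGg=16 HhLlSsGG=16 HhLlSsGg=16 hhLLSSGG=8 hhLLSSGg=8 hhLLSsGG=8 hhLLSsGg=8 hhLlSSGG=8 hhLlSSGg=8 hhLlSsGG=8 hhLlSsGg=8
HhLLSSGg hits 16/256; gcd=16; 16÷16/256÷16 = 1/16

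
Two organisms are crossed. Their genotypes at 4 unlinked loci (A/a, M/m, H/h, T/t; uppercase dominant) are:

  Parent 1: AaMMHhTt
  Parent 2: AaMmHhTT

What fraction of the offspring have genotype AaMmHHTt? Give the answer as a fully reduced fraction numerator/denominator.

AaMMHhTt gametes: AMHT×2, AMHt×2, AMhT×2, AMht×2, aMHT×2, aMHt×2, aMhT×2, aMht×2
AaMmHhTT gametes: AMHT×2, AMhT×2, AmHT×2, AmhT×2, aMHT×2, aMhT×2, amHT×2, amhT×2
AaMMHhTt×AaMmHhTT grid (16·16=256): AAMMHHTT=4 AAMMHHTt=4 AAMMHhTT=8 AAMMHhTt=8 AAMMhhTT=4 AAMMhhTt=4 AAMmHHTT=4 AAMmHHTt=4 AAMmHhTT=8 AAMmHhTt=8 AAMmhhTT=4 AAMmhhTt=4 AaMMHHTT=8 AaMMHHTt=8 AaMMHhTT=16 AaMMHhTt=16 AaMMhhTT=8 AaMMhhTt=8 AaMmHHTT=8 AaMmHHTt=8 AaMmHhTT=16 AaMmHhTt=16 AaMmhhTT=8 AaMmhhTt=8 aaMMHHTT=4 aaMMHHTt=4 aaMMHhTT=8 aaMMHhTt=8 aaMMhhTT=4 aaMMhhTt=4 aaMmHHTT=4 aaMmHHTt=4 aaMmHhTT=8 aaMmHhTt=8 aaMmhhTT=4 aaMmhhTt=4
AaMmHHTt hits 8/256; gcd=8; 8÷8/256÷8 = 1/32

P(AaMmHHTt) = 1/32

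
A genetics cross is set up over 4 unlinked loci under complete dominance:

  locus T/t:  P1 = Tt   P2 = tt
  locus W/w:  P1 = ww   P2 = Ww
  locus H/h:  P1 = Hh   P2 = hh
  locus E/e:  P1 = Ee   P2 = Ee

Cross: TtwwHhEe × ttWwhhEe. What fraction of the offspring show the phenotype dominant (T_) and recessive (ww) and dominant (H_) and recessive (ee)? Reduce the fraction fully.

P(T_ ww H_ ee) = 1/32

TtwwHhEe gametes: TwHE×2, TwHe×2, TwhE×2, Twhe×2, twHE×2, twHe×2, twhE×2, twhe×2
ttWwhhEe gametes: tWhE×4, tWhe×4, twhE×4, twhe×4
TtwwHhEe×ttWwhhEe grid (16·16=256): TtWwHhEE=8 TtWwHhEe=16 TtWwHhee=8 TtWwhhEE=8 TtWwhhEe=16 TtWwhhee=8 TtwwHhEE=8 TtwwHhEe=16 TtwwHhee=8 TtwwhhEE=8 TtwwhhEe=16 Ttwwhhee=8 ttWwHhEE=8 ttWwHhEe=16 ttWwHhee=8 ttWwhhEE=8 ttWwhhEe=16 ttWwhhee=8 ttwwHhEE=8 ttwwHhEe=16 ttwwHhee=8 ttwwhhEE=8 ttwwhhEe=16 ttwwhhee=8
T_ ww H_ ee hits 8/256; gcd=8; 8÷8/256÷8 = 1/32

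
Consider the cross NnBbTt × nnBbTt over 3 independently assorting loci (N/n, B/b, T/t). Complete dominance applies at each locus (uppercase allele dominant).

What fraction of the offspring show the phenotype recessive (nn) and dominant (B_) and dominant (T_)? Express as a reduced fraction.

NnBbTt gametes: NBT×1, NBt×1, NbT×1, Nbt×1, nBT×1, nBt×1, nbT×1, nbt×1
nnBbTt gametes: nBT×2, nBt×2, nbT×2, nbt×2
NnBbTt×nnBbTt grid (8·8=64): NnBBTT=2 NnBBTt=4 NnBBtt=2 NnBbTT=4 NnBbTt=8 NnBbtt=4 NnbbTT=2 NnbbTt=4 Nnbbtt=2 nnBBTT=2 nnBBTt=4 nnBBtt=2 nnBbTT=4 nnBbTt=8 nnBbtt=4 nnbbTT=2 nnbbTt=4 nnbbtt=2
nn B_ T_ hits 18/64; gcd=2; 18÷2/64÷2 = 9/32

P(nn B_ T_) = 9/32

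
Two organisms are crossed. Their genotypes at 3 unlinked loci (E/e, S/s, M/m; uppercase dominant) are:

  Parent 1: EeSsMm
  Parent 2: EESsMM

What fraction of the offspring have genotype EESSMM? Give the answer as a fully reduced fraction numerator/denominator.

EeSsMm gametes: ESM×1, ESm×1, EsM×1, Esm×1, eSM×1, eSm×1, esM×1, esm×1
EESsMM gametes: ESM×4, EsM×4
EeSsMm×EESsMM grid (8·8=64): EESSMM=4 EESSMm=4 EESsMM=8 EESsMm=8 EEssMM=4 EEssMm=4 EeSSMM=4 EeSSMm=4 EeSsMM=8 EeSsMm=8 EessMM=4 EessMm=4
EESSMM hits 4/64; gcd=4; 4÷4/64÷4 = 1/16

P(EESSMM) = 1/16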